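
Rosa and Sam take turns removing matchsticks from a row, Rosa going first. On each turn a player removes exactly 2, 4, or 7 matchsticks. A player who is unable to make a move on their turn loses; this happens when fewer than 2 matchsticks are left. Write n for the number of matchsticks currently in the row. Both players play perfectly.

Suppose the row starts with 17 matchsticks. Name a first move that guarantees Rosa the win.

Work bottom-up. With no move the player to move loses. Otherwise the position is W if at least one move leads to an L position for the opponent, and L if every move leads to a W.
n=0: no move → L
n=1: no move → L
n=2: →0(L), so W
n=3: →1(L), so W
n=4: →0(L), so W
n=5: →1(L), so W
n=6: →4(W), 2(W) — all W, so L
n=7: →0(L), so W
n=8: →6(L), so W
n=9: →7(W), 5(W), 2(W) — all W, so L
n=10: →6(L), so W
n=11: →9(L), so W
n=12: →10(W), 8(W), 5(W) — all W, so L
n=13: →9(L), so W
n=14: →12(L), so W
n=15: →13(W), 11(W), 8(W) — all W, so L
n=16: →12(L), so W
n=17: →15(L), so W
From 17, the L positions reachable in one move are: 15.

Remove 2, leaving 15.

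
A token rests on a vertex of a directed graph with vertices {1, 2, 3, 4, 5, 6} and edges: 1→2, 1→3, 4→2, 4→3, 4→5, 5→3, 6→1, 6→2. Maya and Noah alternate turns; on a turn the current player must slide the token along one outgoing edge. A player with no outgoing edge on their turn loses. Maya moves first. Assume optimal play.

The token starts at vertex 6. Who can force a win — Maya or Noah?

Maya wins.

Use the standard recursion: the mover loses at a terminal position; elsewhere, the mover wins exactly when some move hands the opponent an L position.
Every edge goes from a vertex to one that appears earlier in the order 2, 3, 1, 6, 5, 4, so processing vertices in that order labels each vertex after all of its successors.
2: no outgoing edge → L
3: no outgoing edge → L
1: reaches L-position 3 → W
6: reaches L-position 2 → W
5: reaches L-position 3 → W
4: reaches L-position 3 → W
The starting position 6 is W: Maya should move to 2, handing over an L position.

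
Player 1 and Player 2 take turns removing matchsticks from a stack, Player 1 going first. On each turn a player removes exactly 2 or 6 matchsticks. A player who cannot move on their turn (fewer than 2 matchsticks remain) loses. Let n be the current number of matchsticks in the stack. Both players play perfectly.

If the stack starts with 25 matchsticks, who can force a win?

Compute win/loss labels from the base case upward. A position with no move is L. Any other position is W if it can reach an L in one move, else L.
n=0: no move → L
n=1: no move → L
n=2: →0(L), so W
n=3: →1(L), so W
n=4: →2(W) only, which is W, so L
n=5: →3(W) only, which is W, so L
n=6: →4(L), so W
n=7: →5(L), so W
n=8: →6(W), 2(W) — all W, so L
n=9: →7(W), 3(W) — all W, so L
n=10: →8(L), so W
n=11: →9(L), so W
n=12: →10(W), 6(W) — all W, so L
n=13: →11(W), 7(W) — all W, so L
n=14: →12(L), so W
n=15: →13(L), so W
n=16: →14(W), 10(W) — all W, so L
n=17: →15(W), 11(W) — all W, so L
n=18: →16(L), so W
n=19: →17(L), so W
n=20: →18(W), 14(W) — all W, so L
n=21: →19(W), 15(W) — all W, so L
n=22: →20(L), so W
n=23: →21(L), so W
n=24: →22(W), 18(W) — all W, so L
n=25: →23(W), 19(W) — all W, so L
Every move from 25 reaches a W position, so the mover loses.

Player 2 wins.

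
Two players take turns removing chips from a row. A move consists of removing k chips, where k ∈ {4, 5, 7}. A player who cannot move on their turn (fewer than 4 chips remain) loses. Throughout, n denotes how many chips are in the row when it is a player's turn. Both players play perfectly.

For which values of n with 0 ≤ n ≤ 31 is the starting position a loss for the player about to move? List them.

Classify positions by backward induction: terminal positions (no move available) are L. From any other position, the mover wins iff some move reaches an L.
n=0: no move → L
n=1: no move → L
n=2: no move → L
n=3: no move → L
n=4: reaches L-position 0 → W
n=5: reaches L-position 1 → W
n=6: reaches L-position 2 → W
n=7: reaches L-position 3 → W
n=8: reaches L-position 3 → W
n=9: reaches L-position 2 → W
n=10: reaches L-position 3 → W
n=11: only reaches 7(W), 6(W), 4(W), all W → L
n=12: only reaches 8(W), 7(W), 5(W), all W → L
n=13: only reaches 9(W), 8(W), 6(W), all W → L
n=14: only reaches 10(W), 9(W), 7(W), all W → L
n=15: reaches L-position 11 → W
n=16: reaches L-position 12 → W
n=17: reaches L-position 13 → W
n=18: reaches L-position 14 → W
n=19: reaches L-position 14 → W
n=20: reaches L-position 13 → W
n=21: reaches L-position 14 → W
n=22: only reaches 18(W), 17(W), 15(W), all W → L
n=23: only reaches 19(W), 18(W), 16(W), all W → L
n=24: only reaches 20(W), 19(W), 17(W), all W → L
n=25: only reaches 21(W), 20(W), 18(W), all W → L
n=26: reaches L-position 22 → W
n=27: reaches L-position 23 → W
n=28: reaches L-position 24 → W
n=29: reaches L-position 25 → W
n=30: reaches L-position 25 → W
n=31: reaches L-position 24 → W
Reading off the rows marked L gives the requested list; there are 12 such values of n.

0, 1, 2, 3, 11, 12, 13, 14, 22, 23, 24, 25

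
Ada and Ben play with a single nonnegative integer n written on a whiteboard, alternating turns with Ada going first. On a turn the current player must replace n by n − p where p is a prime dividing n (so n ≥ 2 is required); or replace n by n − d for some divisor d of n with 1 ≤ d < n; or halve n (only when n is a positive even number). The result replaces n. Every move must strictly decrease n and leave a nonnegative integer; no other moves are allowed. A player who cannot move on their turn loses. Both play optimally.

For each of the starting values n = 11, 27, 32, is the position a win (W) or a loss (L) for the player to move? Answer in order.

11: W, 27: W, 32: L

Work bottom-up. With no move the player to move loses. Otherwise the position is W if at least one move leads to an L position for the opponent, and L if every move leads to a W.
n=0: no move → L
n=1: no move → L
n=2: →0(L), so W
n=3: →0(L), so W
n=4: →2(W), 3(W) — all W, so L
n=5: →0(L), so W
n=6: →4(L), so W
n=7: →0(L), so W
n=8: →4(L), so W
n=9: →6(W), 8(W) — all W, so L
n=10: →9(L), so W
n=11: →0(L), so W
n=12: →9(L), so W
n=13: →0(L), so W
n=14: →7(W), 12(W), 13(W) — all W, so L
n=15: →14(L), so W
n=16: →14(L), so W
n=17: →0(L), so W
n=18: →9(L), so W
n=19: →0(L), so W
n=20: →10(W), 15(W), 16(W), 18(W), 19(W) — all W, so L
n=21: →14(L), so W
n=22: →20(L), so W
n=23: →0(L), so W
n=24: →20(L), so W
n=25: →20(L), so W
n=26: →13(W), 24(W), 25(W) — all W, so L
n=27: →26(L), so W
n=28: →14(L), so W
n=29: →0(L), so W
n=30: →20(L), so W
n=31: →0(L), so W
n=32: →16(W), 24(W), 28(W), 30(W), 31(W) — all W, so L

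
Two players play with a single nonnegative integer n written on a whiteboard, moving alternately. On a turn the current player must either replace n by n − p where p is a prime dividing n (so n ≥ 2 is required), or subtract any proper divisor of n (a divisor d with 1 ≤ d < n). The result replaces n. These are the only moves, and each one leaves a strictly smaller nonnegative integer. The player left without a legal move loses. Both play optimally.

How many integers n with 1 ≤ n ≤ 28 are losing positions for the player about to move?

Work bottom-up. With no move the player to move loses. Otherwise the position is W if at least one move leads to an L position for the opponent, and L if every move leads to a W.
n=0: no move → L
n=1: no move → L
n=2: W (go to 0, an L position)
n=3: W (go to 0, an L position)
n=4: L (options 2(W), 3(W) are all W)
n=5: W (go to 0, an L position)
n=6: W (go to 4, an L position)
n=7: W (go to 0, an L position)
n=8: W (go to 4, an L position)
n=9: L (options 6(W), 8(W) are all W)
n=10: W (go to 9, an L position)
n=11: W (go to 0, an L position)
n=12: W (go to 9, an L position)
n=13: W (go to 0, an L position)
n=14: L (options 7(W), 12(W), 13(W) are all W)
n=15: W (go to 14, an L position)
n=16: W (go to 14, an L position)
n=17: W (go to 0, an L position)
n=18: W (go to 9, an L position)
n=19: W (go to 0, an L position)
n=20: L (options 10(W), 15(W), 16(W), 18(W), 19(W) are all W)
n=21: W (go to 14, an L position)
n=22: W (go to 20, an L position)
n=23: W (go to 0, an L position)
n=24: W (go to 20, an L position)
n=25: W (go to 20, an L position)
n=26: L (options 13(W), 24(W), 25(W) are all W)
n=27: W (go to 26, an L position)
n=28: W (go to 14, an L position)
L entries with 1 ≤ n ≤ 28 (n=0 is outside the asked range and is not counted): n = 1, 4, 9, 14, 20, 26; that makes 6.

6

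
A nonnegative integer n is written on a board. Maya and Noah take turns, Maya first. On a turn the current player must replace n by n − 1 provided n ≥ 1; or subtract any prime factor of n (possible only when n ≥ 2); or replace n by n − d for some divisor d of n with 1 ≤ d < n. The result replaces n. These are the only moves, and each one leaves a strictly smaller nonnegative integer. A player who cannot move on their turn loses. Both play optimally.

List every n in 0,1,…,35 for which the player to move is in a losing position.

Positions with no move are L. A position that does have a move is losing for the player to move precisely when every available move leads to a winning position for the opponent. Fill in the labels:
n=0: no move → L
n=1: reaches L-position 0 → W
n=2: reaches L-position 0 → W
n=3: reaches L-position 0 → W
n=4: only reaches 2(W), 3(W), all W → L
n=5: reaches L-position 0 → W
n=6: reaches L-position 4 → W
n=7: reaches L-position 0 → W
n=8: reaches L-position 4 → W
n=9: only reaches 6(W), 8(W), all W → L
n=10: reaches L-position 9 → W
n=11: reaches L-position 0 → W
n=12: reaches L-position 9 → W
n=13: reaches L-position 0 → W
n=14: only reaches 7(W), 12(W), 13(W), all W → L
n=15: reaches L-position 14 → W
n=16: reaches L-position 14 → W
n=17: reaches L-position 0 → W
n=18: reaches L-position 9 → W
n=19: reaches L-position 0 → W
n=20: only reaches 10(W), 15(W), 16(W), 18(W), 19(W), all W → L
n=21: reaches L-position 14 → W
n=22: reaches L-position 20 → W
n=23: reaches L-position 0 → W
n=24: reaches L-position 20 → W
n=25: reaches L-position 20 → W
n=26: only reaches 13(W), 24(W), 25(W), all W → L
n=27: reaches L-position 26 → W
n=28: reaches L-position 14 → W
n=29: reaches L-position 0 → W
n=30: reaches L-position 20 → W
n=31: reaches L-position 0 → W
n=32: only reaches 16(W), 24(W), 28(W), 30(W), 31(W), all W → L
n=33: reaches L-position 32 → W
n=34: reaches L-position 32 → W
n=35: only reaches 28(W), 30(W), 34(W), all W → L
The losing starting values of n are exactly the entries labelled L in this table (8 of them).

0, 4, 9, 14, 20, 26, 32, 35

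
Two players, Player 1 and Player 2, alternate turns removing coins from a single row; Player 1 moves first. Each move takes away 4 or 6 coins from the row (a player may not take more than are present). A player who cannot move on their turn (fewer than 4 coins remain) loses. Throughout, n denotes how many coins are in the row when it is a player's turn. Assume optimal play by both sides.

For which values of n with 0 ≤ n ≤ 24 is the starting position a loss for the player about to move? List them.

0, 1, 2, 3, 10, 11, 12, 13, 20, 21, 22, 23

Label each position W (a win for the player to move) or L (a loss). A position with no legal move is L; any other position is W exactly when some move reaches an L, and L when every move reaches a W.
n=0: no move → L
n=1: no move → L
n=2: no move → L
n=3: no move → L
n=4: W (go to 0, an L position)
n=5: W (go to 1, an L position)
n=6: W (go to 2, an L position)
n=7: W (go to 3, an L position)
n=8: W (go to 2, an L position)
n=9: W (go to 3, an L position)
n=10: L (options 6(W), 4(W) are all W)
n=11: L (options 7(W), 5(W) are all W)
n=12: L (options 8(W), 6(W) are all W)
n=13: L (options 9(W), 7(W) are all W)
n=14: W (go to 10, an L position)
n=15: W (go to 11, an L position)
n=16: W (go to 12, an L position)
n=17: W (go to 13, an L position)
n=18: W (go to 12, an L position)
n=19: W (go to 13, an L position)
n=20: L (options 16(W), 14(W) are all W)
n=21: L (options 17(W), 15(W) are all W)
n=22: L (options 18(W), 16(W) are all W)
n=23: L (options 19(W), 17(W) are all W)
n=24: W (go to 20, an L position)
The losing starting values of n are exactly the entries labelled L in this table (12 of them).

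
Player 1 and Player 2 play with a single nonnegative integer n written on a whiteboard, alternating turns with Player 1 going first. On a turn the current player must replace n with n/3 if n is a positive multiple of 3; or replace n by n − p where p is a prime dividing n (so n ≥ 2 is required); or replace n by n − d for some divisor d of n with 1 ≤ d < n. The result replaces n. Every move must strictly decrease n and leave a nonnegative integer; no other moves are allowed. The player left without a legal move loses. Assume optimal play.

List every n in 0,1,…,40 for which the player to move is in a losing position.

Label each position W (a win for the player to move) or L (a loss). A position with no legal move is L; any other position is W exactly when some move reaches an L, and L when every move reaches a W.
n=0: no move → L
n=1: no move → L
n=2: can move to 0, which is L ⇒ W
n=3: can move to 0, which is L ⇒ W
n=4: moves to 2(W), 3(W); every one is W ⇒ L
n=5: can move to 0, which is L ⇒ W
n=6: can move to 4, which is L ⇒ W
n=7: can move to 0, which is L ⇒ W
n=8: can move to 4, which is L ⇒ W
n=9: moves to 3(W), 6(W), 8(W); every one is W ⇒ L
n=10: can move to 9, which is L ⇒ W
n=11: can move to 0, which is L ⇒ W
n=12: can move to 4, which is L ⇒ W
n=13: can move to 0, which is L ⇒ W
n=14: moves to 7(W), 12(W), 13(W); every one is W ⇒ L
n=15: can move to 14, which is L ⇒ W
n=16: can move to 14, which is L ⇒ W
n=17: can move to 0, which is L ⇒ W
n=18: can move to 9, which is L ⇒ W
n=19: can move to 0, which is L ⇒ W
n=20: moves to 10(W), 15(W), 16(W), 18(W), 19(W); every one is W ⇒ L
n=21: can move to 14, which is L ⇒ W
n=22: can move to 20, which is L ⇒ W
n=23: can move to 0, which is L ⇒ W
n=24: can move to 20, which is L ⇒ W
n=25: can move to 20, which is L ⇒ W
n=26: moves to 13(W), 24(W), 25(W); every one is W ⇒ L
n=27: can move to 9, which is L ⇒ W
n=28: can move to 14, which is L ⇒ W
n=29: can move to 0, which is L ⇒ W
n=30: can move to 20, which is L ⇒ W
n=31: can move to 0, which is L ⇒ W
n=32: moves to 16(W), 24(W), 28(W), 30(W), 31(W); every one is W ⇒ L
n=33: can move to 32, which is L ⇒ W
n=34: can move to 32, which is L ⇒ W
n=35: moves to 28(W), 30(W), 34(W); every one is W ⇒ L
n=36: can move to 32, which is L ⇒ W
n=37: can move to 0, which is L ⇒ W
n=38: moves to 19(W), 36(W), 37(W); every one is W ⇒ L
n=39: can move to 26, which is L ⇒ W
n=40: can move to 20, which is L ⇒ W
Reading off the rows marked L gives the requested list; there are 10 such values of n.

0, 1, 4, 9, 14, 20, 26, 32, 35, 38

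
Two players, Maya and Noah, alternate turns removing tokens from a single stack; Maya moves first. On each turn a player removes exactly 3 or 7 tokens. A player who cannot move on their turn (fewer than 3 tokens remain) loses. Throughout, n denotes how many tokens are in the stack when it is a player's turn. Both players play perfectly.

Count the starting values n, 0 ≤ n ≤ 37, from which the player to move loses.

16

Positions with no move are L. A position that does have a move is losing for the player to move precisely when every available move leads to a winning position for the opponent. Fill in the labels:
n=0: no move → L
n=1: no move → L
n=2: no move → L
n=3: reaches L-position 0 → W
n=4: reaches L-position 1 → W
n=5: reaches L-position 2 → W
n=6: only reaches 3(W), which is W → L
n=7: reaches L-position 0 → W
n=8: reaches L-position 1 → W
n=9: reaches L-position 6 → W
n=10: only reaches 7(W), 3(W), all W → L
n=11: only reaches 8(W), 4(W), all W → L
n=12: only reaches 9(W), 5(W), all W → L
n=13: reaches L-position 10 → W
n=14: reaches L-position 11 → W
n=15: reaches L-position 12 → W
n=16: only reaches 13(W), 9(W), all W → L
n=17: reaches L-position 10 → W
n=18: reaches L-position 11 → W
n=19: reaches L-position 16 → W
n=20: only reaches 17(W), 13(W), all W → L
n=21: only reaches 18(W), 14(W), all W → L
n=22: only reaches 19(W), 15(W), all W → L
n=23: reaches L-position 20 → W
n=24: reaches L-position 21 → W
n=25: reaches L-position 22 → W
n=26: only reaches 23(W), 19(W), all W → L
n=27: reaches L-position 20 → W
n=28: reaches L-position 21 → W
n=29: reaches L-position 26 → W
n=30: only reaches 27(W), 23(W), all W → L
n=31: only reaches 28(W), 24(W), all W → L
n=32: only reaches 29(W), 25(W), all W → L
n=33: reaches L-position 30 → W
n=34: reaches L-position 31 → W
n=35: reaches L-position 32 → W
n=36: only reaches 33(W), 29(W), all W → L
n=37: reaches L-position 30 → W
L entries with 0 ≤ n ≤ 37: n = 0, 1, 2, 6, 10, 11, 12, 16, 20, 21, 22, 26, 30, 31, 32, 36; that makes 16.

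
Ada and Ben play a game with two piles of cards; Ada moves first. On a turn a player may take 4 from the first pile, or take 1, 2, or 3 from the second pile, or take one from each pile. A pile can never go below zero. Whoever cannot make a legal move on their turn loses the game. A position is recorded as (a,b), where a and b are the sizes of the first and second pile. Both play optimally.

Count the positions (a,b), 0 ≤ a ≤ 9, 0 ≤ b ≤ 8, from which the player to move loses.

Build the W/L table. Terminal = L. A non-terminal position is W if it has a move to some L; otherwise it is L.
Every move lowers a or b (never raises either), so fill the grid row by row in increasing a, and left to right within a row: each cell's successors are then already labelled.
      b=0  b=1  b=2  b=3  b=4  b=5  b=6  b=7  b=8
a=0:    L    W    W    W    L    W    W    W    L
a=1:    L    W    W    W    L    W    W    W    L
a=2:    L    W    W    W    L    W    W    W    L
a=3:    L    W    W    W    L    W    W    W    L
a=4:    W    W    L    W    W    W    L    W    W
a=5:    W    L    W    W    W    L    W    W    W
a=6:    W    L    W    W    W    L    W    W    W
a=7:    W    L    W    W    W    L    W    W    W
a=8:    L    W    W    W    L    W    W    W    L
a=9:    L    W    W    W    L    W    W    W    L
Cells with no legal move (terminal, hence L): (0,0), (1,0), (2,0), (3,0).
The remaining L cells, each justified by listing all of its moves:
(0,4): only reaches (0,3)(W), (0,2)(W), (0,1)(W), all W → L
(0,8): only reaches (0,7)(W), (0,6)(W), (0,5)(W), all W → L
(1,4): only reaches (1,3)(W), (1,2)(W), (1,1)(W), (0,3)(W), all W → L
(1,8): only reaches (1,7)(W), (1,6)(W), (1,5)(W), (0,7)(W), all W → L
(2,4): only reaches (2,3)(W), (2,2)(W), (2,1)(W), (1,3)(W), all W → L
(2,8): only reaches (2,7)(W), (2,6)(W), (2,5)(W), (1,7)(W), all W → L
(3,4): only reaches (3,3)(W), (3,2)(W), (3,1)(W), (2,3)(W), all W → L
(3,8): only reaches (3,7)(W), (3,6)(W), (3,5)(W), (2,7)(W), all W → L
(4,2): only reaches (0,2)(W), (4,1)(W), (4,0)(W), (3,1)(W), all W → L
(4,6): only reaches (0,6)(W), (4,5)(W), (4,4)(W), (4,3)(W), (3,5)(W), all W → L
(5,1): only reaches (1,1)(W), (5,0)(W), (4,0)(W), all W → L
(5,5): only reaches (1,5)(W), (5,4)(W), (5,3)(W), (5,2)(W), (4,4)(W), all W → L
(6,1): only reaches (2,1)(W), (6,0)(W), (5,0)(W), all W → L
(6,5): only reaches (2,5)(W), (6,4)(W), (6,3)(W), (6,2)(W), (5,4)(W), all W → L
(7,1): only reaches (3,1)(W), (7,0)(W), (6,0)(W), all W → L
(7,5): only reaches (3,5)(W), (7,4)(W), (7,3)(W), (7,2)(W), (6,4)(W), all W → L
(8,0): only reaches (4,0)(W), which is W → L
(8,4): only reaches (4,4)(W), (8,3)(W), (8,2)(W), (8,1)(W), (7,3)(W), all W → L
(8,8): only reaches (4,8)(W), (8,7)(W), (8,6)(W), (8,5)(W), (7,7)(W), all W → L
(9,0): only reaches (5,0)(W), which is W → L
(9,4): only reaches (5,4)(W), (9,3)(W), (9,2)(W), (9,1)(W), (8,3)(W), all W → L
(9,8): only reaches (5,8)(W), (9,7)(W), (9,6)(W), (9,5)(W), (8,7)(W), all W → L
Every other cell has at least one move into one of the L cells above, so it is W.
L cells per row: a=0: 3, a=1: 3, a=2: 3, a=3: 3, a=4: 2, a=5: 2, a=6: 2, a=7: 2, a=8: 3, a=9: 3; total 26.

26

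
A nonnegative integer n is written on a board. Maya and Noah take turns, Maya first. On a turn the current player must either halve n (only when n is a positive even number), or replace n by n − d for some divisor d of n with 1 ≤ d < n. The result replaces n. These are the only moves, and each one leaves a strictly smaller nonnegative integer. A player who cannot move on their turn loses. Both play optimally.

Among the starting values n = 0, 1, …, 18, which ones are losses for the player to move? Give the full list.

Work bottom-up. With no move the player to move loses. Otherwise the position is W if at least one move leads to an L position for the opponent, and L if every move leads to a W.
n=0: no move → L
n=1: no move → L
n=2: →1(L), so W
n=3: →2(W) only, which is W, so L
n=4: →3(L), so W
n=5: →4(W) only, which is W, so L
n=6: →3(L), so W
n=7: →6(W) only, which is W, so L
n=8: →7(L), so W
n=9: →6(W), 8(W) — all W, so L
n=10: →5(L), so W
n=11: →10(W) only, which is W, so L
n=12: →9(L), so W
n=13: →12(W) only, which is W, so L
n=14: →7(L), so W
n=15: →10(W), 12(W), 14(W) — all W, so L
n=16: →15(L), so W
n=17: →16(W) only, which is W, so L
n=18: →9(L), so W
The losing starting values of n are exactly the entries labelled L in this table (10 of them).

0, 1, 3, 5, 7, 9, 11, 13, 15, 17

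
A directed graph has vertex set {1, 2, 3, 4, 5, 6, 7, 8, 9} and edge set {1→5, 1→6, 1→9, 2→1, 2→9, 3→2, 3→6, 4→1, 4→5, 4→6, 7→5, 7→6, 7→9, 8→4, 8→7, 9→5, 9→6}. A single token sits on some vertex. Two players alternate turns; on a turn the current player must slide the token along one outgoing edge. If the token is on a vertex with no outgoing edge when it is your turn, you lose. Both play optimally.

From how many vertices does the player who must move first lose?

Use the standard recursion: the mover loses at a terminal position; elsewhere, the mover wins exactly when some move hands the opponent an L position.
Every edge goes from a vertex to one that appears earlier in the order 5, 6, 9, 7, 1, 4, 2, 8, 3, so processing vertices in that order labels each vertex after all of its successors.
5: no outgoing edge → L
6: no outgoing edge → L
9: →6(L), so W
7: →6(L), so W
1: →6(L), so W
4: →6(L), so W
2: →1(W), 9(W) — all W, so L
8: →4(W), 7(W) — all W, so L
3: →2(L), so W
The L vertices are 2, 5, 6, 8; that is 4 in all.

4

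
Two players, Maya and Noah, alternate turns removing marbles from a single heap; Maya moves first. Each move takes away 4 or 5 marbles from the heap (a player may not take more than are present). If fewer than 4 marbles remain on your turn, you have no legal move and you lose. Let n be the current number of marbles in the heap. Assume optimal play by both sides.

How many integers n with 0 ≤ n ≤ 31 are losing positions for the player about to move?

Build the W/L table. Terminal = L. A non-terminal position is W if it has a move to some L; otherwise it is L.
n=0: no move → L
n=1: no move → L
n=2: no move → L
n=3: no move → L
n=4: W (go to 0, an L position)
n=5: W (go to 1, an L position)
n=6: W (go to 2, an L position)
n=7: W (go to 3, an L position)
n=8: W (go to 3, an L position)
n=9: L (options 5(W), 4(W) are all W)
n=10: L (options 6(W), 5(W) are all W)
n=11: L (options 7(W), 6(W) are all W)
n=12: L (options 8(W), 7(W) are all W)
n=13: W (go to 9, an L position)
n=14: W (go to 10, an L position)
n=15: W (go to 11, an L position)
n=16: W (go to 12, an L position)
n=17: W (go to 12, an L position)
n=18: L (options 14(W), 13(W) are all W)
n=19: L (options 15(W), 14(W) are all W)
n=20: L (options 16(W), 15(W) are all W)
n=21: L (options 17(W), 16(W) are all W)
n=22: W (go to 18, an L position)
n=23: W (go to 19, an L position)
n=24: W (go to 20, an L position)
n=25: W (go to 21, an L position)
n=26: W (go to 21, an L position)
n=27: L (options 23(W), 22(W) are all W)
n=28: L (options 24(W), 23(W) are all W)
n=29: L (options 25(W), 24(W) are all W)
n=30: L (options 26(W), 25(W) are all W)
n=31: W (go to 27, an L position)
L entries with 0 ≤ n ≤ 31: n = 0, 1, 2, 3, 9, 10, 11, 12, 18, 19, 20, 21, 27, 28, 29, 30; that makes 16.

16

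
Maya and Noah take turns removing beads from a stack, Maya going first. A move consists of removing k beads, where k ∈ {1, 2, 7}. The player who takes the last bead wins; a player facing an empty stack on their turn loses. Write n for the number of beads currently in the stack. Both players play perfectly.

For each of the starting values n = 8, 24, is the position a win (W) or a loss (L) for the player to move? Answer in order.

8: W, 24: L

Classify positions by backward induction: terminal positions (no move available) are L. From any other position, the mover wins iff some move reaches an L.
n=0: no move → L
n=1: W (go to 0, an L position)
n=2: W (go to 0, an L position)
n=3: L (options 2(W), 1(W) are all W)
n=4: W (go to 3, an L position)
n=5: W (go to 3, an L position)
n=6: L (options 5(W), 4(W) are all W)
n=7: W (go to 6, an L position)
n=8: W (go to 6, an L position)
n=9: L (options 8(W), 7(W), 2(W) are all W)
n=10: W (go to 9, an L position)
n=11: W (go to 9, an L position)
n=12: L (options 11(W), 10(W), 5(W) are all W)
n=13: W (go to 12, an L position)
n=14: W (go to 12, an L position)
n=15: L (options 14(W), 13(W), 8(W) are all W)
n=16: W (go to 15, an L position)
n=17: W (go to 15, an L position)
n=18: L (options 17(W), 16(W), 11(W) are all W)
n=19: W (go to 18, an L position)
n=20: W (go to 18, an L position)
n=21: L (options 20(W), 19(W), 14(W) are all W)
n=22: W (go to 21, an L position)
n=23: W (go to 21, an L position)
n=24: L (options 23(W), 22(W), 17(W) are all W)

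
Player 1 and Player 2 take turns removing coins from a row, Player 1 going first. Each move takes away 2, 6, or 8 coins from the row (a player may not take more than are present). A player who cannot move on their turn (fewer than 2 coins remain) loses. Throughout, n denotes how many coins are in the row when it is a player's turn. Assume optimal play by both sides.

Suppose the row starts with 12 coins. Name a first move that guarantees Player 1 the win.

Use the standard recursion: the mover loses at a terminal position; elsewhere, the mover wins exactly when some move hands the opponent an L position.
n=0: no move → L
n=1: no move → L
n=2: reaches L-position 0 → W
n=3: reaches L-position 1 → W
n=4: only reaches 2(W), which is W → L
n=5: only reaches 3(W), which is W → L
n=6: reaches L-position 4 → W
n=7: reaches L-position 5 → W
n=8: reaches L-position 0 → W
n=9: reaches L-position 1 → W
n=10: reaches L-position 4 → W
n=11: reaches L-position 5 → W
n=12: reaches L-position 4 → W
From 12, the L positions reachable in one move are: 4.

Remove 8, leaving 4.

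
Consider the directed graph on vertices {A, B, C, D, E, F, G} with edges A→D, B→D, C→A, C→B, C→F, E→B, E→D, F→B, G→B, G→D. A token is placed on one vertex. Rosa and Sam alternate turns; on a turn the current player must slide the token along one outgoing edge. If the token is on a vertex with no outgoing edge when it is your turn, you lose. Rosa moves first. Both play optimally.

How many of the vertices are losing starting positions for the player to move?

2

Positions with no move are L. A position that does have a move is losing for the player to move precisely when every available move leads to a winning position for the opponent. Fill in the labels:
Every edge goes from a vertex to one that appears earlier in the order D, A, B, E, F, C, G, so processing vertices in that order labels each vertex after all of its successors.
D: no outgoing edge → L
A: can move to D, which is L ⇒ W
B: can move to D, which is L ⇒ W
E: can move to D, which is L ⇒ W
F: the only move is to B(W), a W ⇒ L
C: can move to F, which is L ⇒ W
G: can move to D, which is L ⇒ W
The L vertices are D, F; that is 2 in all.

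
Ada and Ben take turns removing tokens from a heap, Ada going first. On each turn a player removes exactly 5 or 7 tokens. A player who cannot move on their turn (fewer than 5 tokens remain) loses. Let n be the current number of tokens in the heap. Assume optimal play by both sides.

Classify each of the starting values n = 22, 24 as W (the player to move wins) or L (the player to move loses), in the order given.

Build the W/L table. Terminal = L. A non-terminal position is W if it has a move to some L; otherwise it is L.
n=0: no move → L
n=1: no move → L
n=2: no move → L
n=3: no move → L
n=4: no move → L
n=5: reaches L-position 0 → W
n=6: reaches L-position 1 → W
n=7: reaches L-position 2 → W
n=8: reaches L-position 3 → W
n=9: reaches L-position 4 → W
n=10: reaches L-position 3 → W
n=11: reaches L-position 4 → W
n=12: only reaches 7(W), 5(W), all W → L
n=13: only reaches 8(W), 6(W), all W → L
n=14: only reaches 9(W), 7(W), all W → L
n=15: only reaches 10(W), 8(W), all W → L
n=16: only reaches 11(W), 9(W), all W → L
n=17: reaches L-position 12 → W
n=18: reaches L-position 13 → W
n=19: reaches L-position 14 → W
n=20: reaches L-position 15 → W
n=21: reaches L-position 16 → W
n=22: reaches L-position 15 → W
n=23: reaches L-position 16 → W
n=24: only reaches 19(W), 17(W), all W → L

22: W, 24: L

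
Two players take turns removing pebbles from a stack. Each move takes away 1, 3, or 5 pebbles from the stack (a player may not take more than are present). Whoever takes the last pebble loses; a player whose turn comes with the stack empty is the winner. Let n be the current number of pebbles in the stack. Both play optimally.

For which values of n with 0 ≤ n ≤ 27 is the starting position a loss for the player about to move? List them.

1, 3, 5, 7, 9, 11, 13, 15, 17, 19, 21, 23, 25, 27

Work bottom-up. With no move the player to move wins. Otherwise the position is W if at least one move leads to an L position for the opponent, and L if every move leads to a W.
n=0: no move; the opponent has just taken the last pebble and therefore loses → W
n=1: →0(W) only, which is W, so L
n=2: →1(L), so W
n=3: →2(W), 0(W) — all W, so L
n=4: →3(L), so W
n=5: →4(W), 2(W), 0(W) — all W, so L
n=6: →5(L), so W
n=7: →6(W), 4(W), 2(W) — all W, so L
n=8: →7(L), so W
n=9: →8(W), 6(W), 4(W) — all W, so L
n=10: →9(L), so W
n=11: →10(W), 8(W), 6(W) — all W, so L
n=12: →11(L), so W
n=13: →12(W), 10(W), 8(W) — all W, so L
n=14: →13(L), so W
n=15: →14(W), 12(W), 10(W) — all W, so L
n=16: →15(L), so W
n=17: →16(W), 14(W), 12(W) — all W, so L
n=18: →17(L), so W
n=19: →18(W), 16(W), 14(W) — all W, so L
n=20: →19(L), so W
n=21: →20(W), 18(W), 16(W) — all W, so L
n=22: →21(L), so W
n=23: →22(W), 20(W), 18(W) — all W, so L
n=24: →23(L), so W
n=25: →24(W), 22(W), 20(W) — all W, so L
n=26: →25(L), so W
n=27: →26(W), 24(W), 22(W) — all W, so L
The losing starting values of n are exactly the entries labelled L in this table (14 of them).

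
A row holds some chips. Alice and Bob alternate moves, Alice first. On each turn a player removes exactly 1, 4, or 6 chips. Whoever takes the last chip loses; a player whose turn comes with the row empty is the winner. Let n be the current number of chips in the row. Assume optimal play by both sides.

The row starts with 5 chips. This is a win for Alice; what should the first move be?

Remove 4, leaving 1.

Build the W/L table. Terminal = W. A non-terminal position is W if it has a move to some L; otherwise it is L.
n=0: no move; the opponent has just taken the last chip and therefore loses → W
n=1: L (sole option 0(W) is W)
n=2: W (go to 1, an L position)
n=3: L (sole option 2(W) is W)
n=4: W (go to 3, an L position)
n=5: W (go to 1, an L position)
From 5, the L positions reachable in one move are: 1.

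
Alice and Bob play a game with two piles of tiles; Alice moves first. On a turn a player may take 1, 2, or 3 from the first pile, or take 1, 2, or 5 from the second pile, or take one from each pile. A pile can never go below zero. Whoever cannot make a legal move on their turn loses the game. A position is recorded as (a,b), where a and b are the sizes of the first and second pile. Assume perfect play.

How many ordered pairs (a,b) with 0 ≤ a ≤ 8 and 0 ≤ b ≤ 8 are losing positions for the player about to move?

Use the standard recursion: the mover loses at a terminal position; elsewhere, the mover wins exactly when some move hands the opponent an L position.
Every move lowers a or b (never raises either), so fill the grid row by row in increasing a, and left to right within a row: each cell's successors are then already labelled.
      b=0  b=1  b=2  b=3  b=4  b=5  b=6  b=7  b=8
a=0:    L    W    W    L    W    W    L    W    W
a=1:    W    W    L    W    W    L    W    W    L
a=2:    W    L    W    W    L    W    W    L    W
a=3:    W    W    W    W    W    W    W    W    W
a=4:    L    W    W    L    W    W    L    W    W
a=5:    W    W    L    W    W    L    W    W    L
a=6:    W    L    W    W    L    W    W    L    W
a=7:    W    W    W    W    W    W    W    W    W
a=8:    L    W    W    L    W    W    L    W    W
Cells with no legal move (terminal, hence L): (0,0).
The remaining L cells, each justified by listing all of its moves:
(0,3): L (options (0,2)(W), (0,1)(W) are all W)
(0,6): L (options (0,5)(W), (0,4)(W), (0,1)(W) are all W)
(1,2): L (options (0,2)(W), (1,1)(W), (1,0)(W), (0,1)(W) are all W)
(1,5): L (options (0,5)(W), (1,4)(W), (1,3)(W), (1,0)(W), (0,4)(W) are all W)
(1,8): L (options (0,8)(W), (1,7)(W), (1,6)(W), (1,3)(W), (0,7)(W) are all W)
(2,1): L (options (1,1)(W), (0,1)(W), (2,0)(W), (1,0)(W) are all W)
(2,4): L (options (1,4)(W), (0,4)(W), (2,3)(W), (2,2)(W), (1,3)(W) are all W)
(2,7): L (options (1,7)(W), (0,7)(W), (2,6)(W), (2,5)(W), (2,2)(W), (1,6)(W) are all W)
(4,0): L (options (3,0)(W), (2,0)(W), (1,0)(W) are all W)
(4,3): L (options (3,3)(W), (2,3)(W), (1,3)(W), (4,2)(W), (4,1)(W), (3,2)(W) are all W)
(4,6): L (options (3,6)(W), (2,6)(W), (1,6)(W), (4,5)(W), (4,4)(W), (4,1)(W), (3,5)(W) are all W)
(5,2): L (options (4,2)(W), (3,2)(W), (2,2)(W), (5,1)(W), (5,0)(W), (4,1)(W) are all W)
(5,5): L (options (4,5)(W), (3,5)(W), (2,5)(W), (5,4)(W), (5,3)(W), (5,0)(W), (4,4)(W) are all W)
(5,8): L (options (4,8)(W), (3,8)(W), (2,8)(W), (5,7)(W), (5,6)(W), (5,3)(W), (4,7)(W) are all W)
(6,1): L (options (5,1)(W), (4,1)(W), (3,1)(W), (6,0)(W), (5,0)(W) are all W)
(6,4): L (options (5,4)(W), (4,4)(W), (3,4)(W), (6,3)(W), (6,2)(W), (5,3)(W) are all W)
(6,7): L (options (5,7)(W), (4,7)(W), (3,7)(W), (6,6)(W), (6,5)(W), (6,2)(W), (5,6)(W) are all W)
(8,0): L (options (7,0)(W), (6,0)(W), (5,0)(W) are all W)
(8,3): L (options (7,3)(W), (6,3)(W), (5,3)(W), (8,2)(W), (8,1)(W), (7,2)(W) are all W)
(8,6): L (options (7,6)(W), (6,6)(W), (5,6)(W), (8,5)(W), (8,4)(W), (8,1)(W), (7,5)(W) are all W)
Every other cell has at least one move into one of the L cells above, so it is W.
L cells per row: a=0: 3, a=1: 3, a=2: 3, a=3: 0, a=4: 3, a=5: 3, a=6: 3, a=7: 0, a=8: 3; total 21.

21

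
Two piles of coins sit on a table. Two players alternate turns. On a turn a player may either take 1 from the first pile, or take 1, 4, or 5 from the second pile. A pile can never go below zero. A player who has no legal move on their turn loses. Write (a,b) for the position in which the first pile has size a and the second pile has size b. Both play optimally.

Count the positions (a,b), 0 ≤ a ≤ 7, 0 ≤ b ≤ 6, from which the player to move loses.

Compute win/loss labels from the base case upward. A position with no move is L. Any other position is W if it can reach an L in one move, else L.
Every move lowers a or b (never raises either), so fill the grid row by row in increasing a, and left to right within a row: each cell's successors are then already labelled.
      b=0  b=1  b=2  b=3  b=4  b=5  b=6
a=0:    L    W    L    W    W    W    W
a=1:    W    L    W    L    W    W    W
a=2:    L    W    L    W    W    W    W
a=3:    W    L    W    L    W    W    W
a=4:    L    W    L    W    W    W    W
a=5:    W    L    W    L    W    W    W
a=6:    L    W    L    W    W    W    W
a=7:    W    L    W    L    W    W    W
Cells with no legal move (terminal, hence L): (0,0).
The remaining L cells, each justified by listing all of its moves:
(0,2): the only move is to (0,1)(W), a W ⇒ L
(1,1): moves to (0,1)(W), (1,0)(W); every one is W ⇒ L
(1,3): moves to (0,3)(W), (1,2)(W); every one is W ⇒ L
(2,0): the only move is to (1,0)(W), a W ⇒ L
(2,2): moves to (1,2)(W), (2,1)(W); every one is W ⇒ L
(3,1): moves to (2,1)(W), (3,0)(W); every one is W ⇒ L
(3,3): moves to (2,3)(W), (3,2)(W); every one is W ⇒ L
(4,0): the only move is to (3,0)(W), a W ⇒ L
(4,2): moves to (3,2)(W), (4,1)(W); every one is W ⇒ L
(5,1): moves to (4,1)(W), (5,0)(W); every one is W ⇒ L
(5,3): moves to (4,3)(W), (5,2)(W); every one is W ⇒ L
(6,0): the only move is to (5,0)(W), a W ⇒ L
(6,2): moves to (5,2)(W), (6,1)(W); every one is W ⇒ L
(7,1): moves to (6,1)(W), (7,0)(W); every one is W ⇒ L
(7,3): moves to (6,3)(W), (7,2)(W); every one is W ⇒ L
Every other cell has at least one move into one of the L cells above, so it is W.
L cells per row: a=0: 2, a=1: 2, a=2: 2, a=3: 2, a=4: 2, a=5: 2, a=6: 2, a=7: 2; total 16.

16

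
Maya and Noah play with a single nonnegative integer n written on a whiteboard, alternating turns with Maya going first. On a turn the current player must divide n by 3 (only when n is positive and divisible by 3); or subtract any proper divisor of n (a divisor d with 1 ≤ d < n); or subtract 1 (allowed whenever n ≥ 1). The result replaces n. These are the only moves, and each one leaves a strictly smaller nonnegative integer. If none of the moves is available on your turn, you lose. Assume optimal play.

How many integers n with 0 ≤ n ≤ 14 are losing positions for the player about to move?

Positions with no move are L. A position that does have a move is losing for the player to move precisely when every available move leads to a winning position for the opponent. Fill in the labels:
n=0: no move → L
n=1: can move to 0, which is L ⇒ W
n=2: the only move is to 1(W), a W ⇒ L
n=3: can move to 2, which is L ⇒ W
n=4: can move to 2, which is L ⇒ W
n=5: the only move is to 4(W), a W ⇒ L
n=6: can move to 2, which is L ⇒ W
n=7: the only move is to 6(W), a W ⇒ L
n=8: can move to 7, which is L ⇒ W
n=9: moves to 3(W), 6(W), 8(W); every one is W ⇒ L
n=10: can move to 5, which is L ⇒ W
n=11: the only move is to 10(W), a W ⇒ L
n=12: can move to 9, which is L ⇒ W
n=13: the only move is to 12(W), a W ⇒ L
n=14: can move to 7, which is L ⇒ W
L entries with 0 ≤ n ≤ 14: n = 0, 2, 5, 7, 9, 11, 13; that makes 7.

7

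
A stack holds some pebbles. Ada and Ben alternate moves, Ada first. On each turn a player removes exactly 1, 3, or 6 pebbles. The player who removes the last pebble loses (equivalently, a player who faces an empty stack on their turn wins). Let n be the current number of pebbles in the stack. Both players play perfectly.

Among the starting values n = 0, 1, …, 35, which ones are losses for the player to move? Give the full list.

Work bottom-up. With no move the player to move wins. Otherwise the position is W if at least one move leads to an L position for the opponent, and L if every move leads to a W.
n=0: no move; the opponent has just taken the last pebble and therefore loses → W
n=1: the only move is to 0(W), a W ⇒ L
n=2: can move to 1, which is L ⇒ W
n=3: moves to 2(W), 0(W); every one is W ⇒ L
n=4: can move to 3, which is L ⇒ W
n=5: moves to 4(W), 2(W); every one is W ⇒ L
n=6: can move to 5, which is L ⇒ W
n=7: can move to 1, which is L ⇒ W
n=8: can move to 5, which is L ⇒ W
n=9: can move to 3, which is L ⇒ W
n=10: moves to 9(W), 7(W), 4(W); every one is W ⇒ L
n=11: can move to 10, which is L ⇒ W
n=12: moves to 11(W), 9(W), 6(W); every one is W ⇒ L
n=13: can move to 12, which is L ⇒ W
n=14: moves to 13(W), 11(W), 8(W); every one is W ⇒ L
n=15: can move to 14, which is L ⇒ W
n=16: can move to 10, which is L ⇒ W
n=17: can move to 14, which is L ⇒ W
n=18: can move to 12, which is L ⇒ W
n=19: moves to 18(W), 16(W), 13(W); every one is W ⇒ L
n=20: can move to 19, which is L ⇒ W
n=21: moves to 20(W), 18(W), 15(W); every one is W ⇒ L
n=22: can move to 21, which is L ⇒ W
n=23: moves to 22(W), 20(W), 17(W); every one is W ⇒ L
n=24: can move to 23, which is L ⇒ W
n=25: can move to 19, which is L ⇒ W
n=26: can move to 23, which is L ⇒ W
n=27: can move to 21, which is L ⇒ W
n=28: moves to 27(W), 25(W), 22(W); every one is W ⇒ L
n=29: can move to 28, which is L ⇒ W
n=30: moves to 29(W), 27(W), 24(W); every one is W ⇒ L
n=31: can move to 30, which is L ⇒ W
n=32: moves to 31(W), 29(W), 26(W); every one is W ⇒ L
n=33: can move to 32, which is L ⇒ W
n=34: can move to 28, which is L ⇒ W
n=35: can move to 32, which is L ⇒ W
The losing starting values of n are exactly the entries labelled L in this table (12 of them).

1, 3, 5, 10, 12, 14, 19, 21, 23, 28, 30, 32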